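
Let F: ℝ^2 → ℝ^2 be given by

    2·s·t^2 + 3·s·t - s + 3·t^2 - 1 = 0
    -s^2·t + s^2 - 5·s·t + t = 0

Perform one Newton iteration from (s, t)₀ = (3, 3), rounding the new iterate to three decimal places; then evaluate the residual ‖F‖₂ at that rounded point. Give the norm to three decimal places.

At (3, 3): F = (104.000, -60.000).
Jacobian J = [[2·t^2 + 3·t - 1, 4·s·t + 3·s + 6·t], [-2·s·t + 2·s - 5·t, -s^2 - 5·s + 1]].
At the point, J = [[26.000, 63.000], [-27.000, -23.000]] (det J = 1103.000).
Solving J·Δ = −F gives Δ = (-1.258, -1.131).
Then the next iterate is (s, t)₁ = (1.742, 1.869).
Re-evaluating at (1.742, 1.869): F = (29.67505, -17.04703), so ‖F‖₂ = 34.223.

34.223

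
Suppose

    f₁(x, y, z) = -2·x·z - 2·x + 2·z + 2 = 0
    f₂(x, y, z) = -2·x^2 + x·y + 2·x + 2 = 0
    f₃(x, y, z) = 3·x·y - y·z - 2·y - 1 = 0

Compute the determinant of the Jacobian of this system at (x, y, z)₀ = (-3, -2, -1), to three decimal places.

J = [[-2·z - 2, 0, -2·x + 2], [-4·x + y + 2, x, 0], [3·y, 3·x - z - 2, -y]].
At the point, J = [[0.000, 0.000, 8.000], [12.000, -3.000, 0.000], [-6.000, -10.000, 2.000]].
det J = -1104.000.

-1104.000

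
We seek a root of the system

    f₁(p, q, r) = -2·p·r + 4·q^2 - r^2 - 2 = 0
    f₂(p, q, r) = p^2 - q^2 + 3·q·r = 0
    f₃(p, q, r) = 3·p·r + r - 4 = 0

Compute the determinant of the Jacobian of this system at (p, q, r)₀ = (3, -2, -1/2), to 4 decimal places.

J = [[-2·r, 8·q, -2·p - 2·r], [2·p, -2·q + 3·r, 3·q], [3·r, 0, 3·p + 1]].
At the point, J = [[1.0000, -16.0000, -5.0000], [6.0000, 2.5000, -6.0000], [-1.5000, 0.0000, 10.0000]].
det J = 822.2500.

822.2500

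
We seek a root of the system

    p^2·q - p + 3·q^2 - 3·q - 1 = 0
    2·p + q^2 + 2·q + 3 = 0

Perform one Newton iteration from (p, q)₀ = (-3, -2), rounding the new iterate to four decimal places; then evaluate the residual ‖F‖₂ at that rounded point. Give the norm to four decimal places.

At (-3, -2): F = (2.0000, -3.0000).
Jacobian J = [[2·p·q - 1, p^2 + 6·q - 3], [2, 2·q + 2]].
At the point, J = [[11.0000, -6.0000], [2.0000, -2.0000]] (det J = -10.0000).
Solving J·Δ = −F gives Δ = (-2.2000, -3.7000).
Then the next iterate is (p, q)₁ = (-5.2000, -5.7000).
Re-evaluating at (-5.2000, -5.7000): F = (-35.3580, 13.6900), so ‖F‖₂ = 37.9158.

37.9158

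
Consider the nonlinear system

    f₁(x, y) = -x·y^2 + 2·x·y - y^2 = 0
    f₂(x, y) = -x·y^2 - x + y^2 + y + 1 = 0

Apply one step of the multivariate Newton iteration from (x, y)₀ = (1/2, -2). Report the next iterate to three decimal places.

(0.395, -0.977)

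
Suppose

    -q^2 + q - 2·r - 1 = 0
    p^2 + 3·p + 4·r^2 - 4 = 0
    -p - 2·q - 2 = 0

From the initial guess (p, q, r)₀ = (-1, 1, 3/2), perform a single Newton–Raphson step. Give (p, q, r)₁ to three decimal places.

At (-1, 1, 3/2): F = (-4.000, 3.000, -3.000).
Jacobian J = [[0, -2·q + 1, -2], [2·p + 3, 0, 8·r], [-1, -2, 0]].
At the point, J = [[0.000, -1.000, -2.000], [1.000, 0.000, 12.000], [-1.000, -2.000, 0.000]] (det J = 16.000).
Solving J·Δ = −F gives Δ = (3.000, -3.000, -0.500).
Then the next iterate is (p, q, r)₁ = (2.000, -2.000, 1.000).

(2.000, -2.000, 1.000)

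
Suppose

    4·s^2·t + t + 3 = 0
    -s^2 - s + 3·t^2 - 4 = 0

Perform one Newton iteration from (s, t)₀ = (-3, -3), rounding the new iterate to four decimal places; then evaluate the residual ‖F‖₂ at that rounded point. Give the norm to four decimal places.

31.2795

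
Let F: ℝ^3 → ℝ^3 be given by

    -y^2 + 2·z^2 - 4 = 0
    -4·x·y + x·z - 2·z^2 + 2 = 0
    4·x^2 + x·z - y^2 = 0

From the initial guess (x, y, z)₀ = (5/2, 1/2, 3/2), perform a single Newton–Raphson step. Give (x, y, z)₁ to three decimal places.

(1.172, 0.222, 1.412)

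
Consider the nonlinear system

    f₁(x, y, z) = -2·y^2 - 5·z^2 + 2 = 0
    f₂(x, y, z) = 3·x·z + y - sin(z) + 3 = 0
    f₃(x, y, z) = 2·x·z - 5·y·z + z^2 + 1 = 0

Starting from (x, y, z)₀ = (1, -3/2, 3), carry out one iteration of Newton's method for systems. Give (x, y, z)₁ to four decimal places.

(0.3792, -0.6401, 1.5887)

At (1, -3/2, 3): F = (-47.5000, 10.358880, 38.5000).
Jacobian J = [[0, -4·y, -10·z], [3·z, 1, 3·x - cos(z)], [2·z, -5·z, 2·x - 5·y + 2·z]].
At the point, J = [[0.0000, 6.0000, -30.0000], [9.0000, 1.0000, 3.989992], [6.0000, -15.0000, 15.5000]] (det J = 3536.639730).
Solving J·Δ = −F gives Δ = (-0.6208, 0.8599, -1.4113).
Then the next iterate is (x, y, z)₁ = (0.3792, -0.6401, 1.5887).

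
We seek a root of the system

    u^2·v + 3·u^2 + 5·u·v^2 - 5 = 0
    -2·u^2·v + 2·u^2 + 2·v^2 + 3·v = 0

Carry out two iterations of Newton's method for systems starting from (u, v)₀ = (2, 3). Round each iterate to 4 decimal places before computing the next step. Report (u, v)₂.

(3.3047, -0.7930)

At (2, 3): F = (109.0000, 11.0000).
Jacobian J = [[2·u·v + 6·u + 5·v^2, u^2 + 10·u·v], [-4·u·v + 4·u, -2·u^2 + 4·v + 3]].
At the point, J = [[69.0000, 64.0000], [-16.0000, 7.0000]] (det J = 1507.0000).
Solving J·Δ = −F gives Δ = (-0.0392, -1.6609).
Then the next iterate is (u, v)₁ = (1.9608, 1.3391).
Round to (1.9608, 1.3391) and repeat: F = (29.263120, 4.996177), J = [[25.982159, 30.101809], [-2.659629, 0.666927]].
Δ = (1.3439, -2.1321), so (u, v)₂ = (3.3047, -0.7930).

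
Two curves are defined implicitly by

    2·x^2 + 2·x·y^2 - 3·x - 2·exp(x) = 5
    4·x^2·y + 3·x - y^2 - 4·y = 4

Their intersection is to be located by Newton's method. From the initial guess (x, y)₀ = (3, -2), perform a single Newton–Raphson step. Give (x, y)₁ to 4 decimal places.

At (3, -2): F = (-12.171074, -63.0000).
Jacobian J = [[4·x + 2·y^2 - 2·exp(x) - 3, 4·x·y], [8·x·y + 3, 4·x^2 - 2·y - 4]].
At the point, J = [[-23.171074, -24.0000], [-45.0000, 36.0000]] (det J = -1914.158658).
Solving J·Δ = −F gives Δ = (-1.0188, 0.4765).
Then the next iterate is (x, y)₁ = (1.9812, -1.5235).

(1.9812, -1.5235)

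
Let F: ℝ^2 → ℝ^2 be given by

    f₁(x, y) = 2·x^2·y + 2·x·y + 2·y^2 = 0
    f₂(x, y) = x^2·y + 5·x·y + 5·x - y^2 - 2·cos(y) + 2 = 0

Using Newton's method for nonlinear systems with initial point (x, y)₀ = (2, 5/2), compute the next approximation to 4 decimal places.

At (2, 5/2): F = (42.5000, 42.352287).
Jacobian J = [[4·x·y + 2·y, 2·x^2 + 2·x + 4·y], [2·x·y + 5·y + 5, x^2 + 5·x - 2·y + 2·sin(y)]].
At the point, J = [[25.0000, 22.0000], [27.5000, 10.196944]] (det J = -350.076393).
Solving J·Δ = −F gives Δ = (-1.4236, -0.3141).
Then the next iterate is (x, y)₁ = (0.5764, 2.1859).

(0.5764, 2.1859)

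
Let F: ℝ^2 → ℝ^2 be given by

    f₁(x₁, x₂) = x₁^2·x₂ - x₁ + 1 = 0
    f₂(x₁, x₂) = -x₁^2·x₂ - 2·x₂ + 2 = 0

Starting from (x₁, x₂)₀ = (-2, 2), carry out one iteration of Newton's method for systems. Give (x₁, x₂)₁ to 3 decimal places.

(-0.818, 1.909)

At (-2, 2): F = (11.000, -10.000).
Jacobian J = [[2·x₁·x₂ - 1, x₁^2], [-2·x₁·x₂, -x₁^2 - 2]].
At the point, J = [[-9.000, 4.000], [8.000, -6.000]] (det J = 22.000).
Solving J·Δ = −F gives Δ = (1.182, -0.091).
Then the next iterate is (x₁, x₂)₁ = (-0.818, 1.909).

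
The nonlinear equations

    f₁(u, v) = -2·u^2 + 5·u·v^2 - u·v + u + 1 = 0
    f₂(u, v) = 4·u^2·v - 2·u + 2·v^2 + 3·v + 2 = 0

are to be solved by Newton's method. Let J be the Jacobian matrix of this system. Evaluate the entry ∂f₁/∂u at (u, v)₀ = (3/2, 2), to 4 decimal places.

∂f₁/∂u = -4·u + 5·v^2 - v + 1.
At (3/2, 2) this is 13.0000.

13.0000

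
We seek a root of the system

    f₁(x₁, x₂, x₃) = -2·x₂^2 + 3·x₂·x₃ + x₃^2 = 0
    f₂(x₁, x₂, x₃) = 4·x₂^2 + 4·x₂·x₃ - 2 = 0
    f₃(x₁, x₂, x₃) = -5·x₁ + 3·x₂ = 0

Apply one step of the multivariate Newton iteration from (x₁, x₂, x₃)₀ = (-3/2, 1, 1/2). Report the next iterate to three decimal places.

(0.396, 0.660, 0.350)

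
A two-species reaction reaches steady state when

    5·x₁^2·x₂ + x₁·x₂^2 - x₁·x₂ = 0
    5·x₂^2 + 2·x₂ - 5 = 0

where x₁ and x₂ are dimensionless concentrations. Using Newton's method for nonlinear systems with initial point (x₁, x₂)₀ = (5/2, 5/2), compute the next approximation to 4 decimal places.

(1.8999, 1.3426)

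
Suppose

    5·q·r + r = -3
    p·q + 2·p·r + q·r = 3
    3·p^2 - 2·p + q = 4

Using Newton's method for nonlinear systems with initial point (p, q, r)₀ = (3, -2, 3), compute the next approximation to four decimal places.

(2.0050, -1.0805, 1.8658)

At (3, -2, 3): F = (-24.0000, 3.0000, 15.0000).
Jacobian J = [[0, 5·r, 5·q + 1], [q + 2·r, p + r, 2·p + q], [6·p - 2, 1, 0]].
At the point, J = [[0.0000, 15.0000, -9.0000], [4.0000, 6.0000, 4.0000], [16.0000, 1.0000, 0.0000]] (det J = 1788.0000).
Solving J·Δ = −F gives Δ = (-0.9950, 0.9195, -1.1342).
Then the next iterate is (p, q, r)₁ = (2.0050, -1.0805, 1.8658).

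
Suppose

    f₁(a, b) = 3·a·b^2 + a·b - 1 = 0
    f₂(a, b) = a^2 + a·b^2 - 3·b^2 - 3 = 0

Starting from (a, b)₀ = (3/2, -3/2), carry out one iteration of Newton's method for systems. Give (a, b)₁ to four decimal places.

At (3/2, -3/2): F = (6.8750, -4.1250).
Jacobian J = [[3·b^2 + b, 6·a·b + a], [2·a + b^2, 2·a·b - 6·b]].
At the point, J = [[5.2500, -12.0000], [5.2500, 4.5000]] (det J = 86.6250).
Solving J·Δ = −F gives Δ = (0.2143, 0.6667).
Then the next iterate is (a, b)₁ = (1.7143, -0.8333).

(1.7143, -0.8333)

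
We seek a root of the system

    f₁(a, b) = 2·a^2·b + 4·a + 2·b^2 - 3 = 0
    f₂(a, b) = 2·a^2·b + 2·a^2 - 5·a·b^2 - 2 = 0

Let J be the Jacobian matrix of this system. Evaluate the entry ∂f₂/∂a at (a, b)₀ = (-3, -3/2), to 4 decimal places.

∂f₂/∂a = 4·a·b + 4·a - 5·b^2.
At (-3, -3/2) this is -5.2500.

-5.2500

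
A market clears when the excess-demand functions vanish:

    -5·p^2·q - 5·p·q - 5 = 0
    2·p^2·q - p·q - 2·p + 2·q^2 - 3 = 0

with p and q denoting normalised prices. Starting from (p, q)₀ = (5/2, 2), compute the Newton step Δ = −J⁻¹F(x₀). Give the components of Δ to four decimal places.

At (5/2, 2): F = (-92.5000, 20.0000).
Jacobian J = [[-10·p·q - 5·q, -5·p^2 - 5·p], [4·p·q - q - 2, 2·p^2 - p + 4·q]].
At the point, J = [[-60.0000, -43.7500], [16.0000, 18.0000]] (det J = -380.0000).
Solving J·Δ = −F gives Δ = (-2.0789, 0.7368).

(-2.0789, 0.7368)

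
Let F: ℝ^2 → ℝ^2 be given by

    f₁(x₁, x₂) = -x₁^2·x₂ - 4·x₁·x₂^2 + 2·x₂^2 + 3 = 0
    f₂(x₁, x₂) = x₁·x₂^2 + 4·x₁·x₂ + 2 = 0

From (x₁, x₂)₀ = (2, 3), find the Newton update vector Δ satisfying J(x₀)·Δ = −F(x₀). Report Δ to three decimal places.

(4.167, -6.575)

At (2, 3): F = (-63.000, 44.000).
Jacobian J = [[-2·x₁·x₂ - 4·x₂^2, -x₁^2 - 8·x₁·x₂ + 4·x₂], [x₂^2 + 4·x₂, 2·x₁·x₂ + 4·x₁]].
At the point, J = [[-48.000, -40.000], [21.000, 20.000]] (det J = -120.000).
Solving J·Δ = −F gives Δ = (4.167, -6.575).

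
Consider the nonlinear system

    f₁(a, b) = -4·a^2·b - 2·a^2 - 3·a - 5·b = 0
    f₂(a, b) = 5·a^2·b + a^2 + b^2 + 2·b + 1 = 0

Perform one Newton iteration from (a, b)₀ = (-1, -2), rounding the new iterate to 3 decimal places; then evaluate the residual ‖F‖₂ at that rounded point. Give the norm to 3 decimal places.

At (-1, -2): F = (19.000, -8.000).
Jacobian J = [[-8·a·b - 4·a - 3, -4·a^2 - 5], [10·a·b + 2·a, 5·a^2 + 2·b + 2]].
At the point, J = [[-15.000, -9.000], [18.000, 3.000]] (det J = 117.000).
Solving J·Δ = −F gives Δ = (0.128, 1.897).
Then the next iterate is (a, b)₁ = (-0.872, -0.103).
Re-evaluating at (-0.872, -0.103): F = (1.92351, 1.17340), so ‖F‖₂ = 2.253.

2.253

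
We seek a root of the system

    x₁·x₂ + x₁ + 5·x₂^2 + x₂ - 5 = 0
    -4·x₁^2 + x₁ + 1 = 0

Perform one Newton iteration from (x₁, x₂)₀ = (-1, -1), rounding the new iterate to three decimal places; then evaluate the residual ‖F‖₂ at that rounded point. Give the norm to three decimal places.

At (-1, -1): F = (-1.000, -4.000).
Jacobian J = [[x₂ + 1, x₁ + 10·x₂ + 1], [-8·x₁ + 1, 0]].
At the point, J = [[0.000, -10.000], [9.000, 0.000]] (det J = 90.000).
Solving J·Δ = −F gives Δ = (0.444, -0.100).
Then the next iterate is (x₁, x₂)₁ = (-0.556, -1.100).
Re-evaluating at (-0.556, -1.100): F = (0.00560, -0.79254), so ‖F‖₂ = 0.793.

0.793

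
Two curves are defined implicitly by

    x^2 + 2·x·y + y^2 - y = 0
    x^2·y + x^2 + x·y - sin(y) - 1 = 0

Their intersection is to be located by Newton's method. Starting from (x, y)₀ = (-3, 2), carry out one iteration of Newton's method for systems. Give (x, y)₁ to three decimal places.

(-2.164, 1.109)

At (-3, 2): F = (-1.000, 19.09070).
Jacobian J = [[2·x + 2·y, 2·x + 2·y - 1], [2·x·y + 2·x + y, x^2 + x - cos(y)]].
At the point, J = [[-2.000, -3.000], [-16.000, 6.41615]] (det J = -60.83229).
Solving J·Δ = −F gives Δ = (0.836, -0.891).
Then the next iterate is (x, y)₁ = (-2.164, 1.109).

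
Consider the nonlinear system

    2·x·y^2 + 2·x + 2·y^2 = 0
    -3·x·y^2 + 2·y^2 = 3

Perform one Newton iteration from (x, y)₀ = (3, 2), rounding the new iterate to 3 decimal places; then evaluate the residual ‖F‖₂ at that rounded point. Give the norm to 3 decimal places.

At (3, 2): F = (38.000, -31.000).
Jacobian J = [[2·y^2 + 2, 4·x·y + 4·y], [-3·y^2, -6·x·y + 4·y]].
At the point, J = [[10.000, 32.000], [-12.000, -28.000]] (det J = 104.000).
Solving J·Δ = −F gives Δ = (0.692, -1.404).
Then the next iterate is (x, y)₁ = (3.692, 0.596).
Re-evaluating at (3.692, 0.596): F = (10.71735, -6.22394), so ‖F‖₂ = 12.394.

12.394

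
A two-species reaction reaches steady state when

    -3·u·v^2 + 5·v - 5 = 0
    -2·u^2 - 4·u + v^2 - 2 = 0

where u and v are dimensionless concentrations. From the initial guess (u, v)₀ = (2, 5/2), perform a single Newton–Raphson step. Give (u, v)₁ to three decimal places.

(0.873, 2.145)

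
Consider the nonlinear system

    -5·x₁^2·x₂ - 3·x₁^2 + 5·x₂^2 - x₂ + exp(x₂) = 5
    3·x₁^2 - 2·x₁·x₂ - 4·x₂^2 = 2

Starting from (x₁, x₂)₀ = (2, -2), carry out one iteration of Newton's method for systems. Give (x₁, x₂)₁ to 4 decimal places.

At (2, -2): F = (45.135335, 2.0000).
Jacobian J = [[-10·x₁·x₂ - 6·x₁, -5·x₁^2 + 10·x₂ + exp(x₂) - 1], [6·x₁ - 2·x₂, -2·x₁ - 8·x₂]].
At the point, J = [[28.0000, -40.864665], [16.0000, 12.0000]] (det J = 989.834635).
Solving J·Δ = −F gives Δ = (-0.6298, 0.6730).
Then the next iterate is (x₁, x₂)₁ = (1.3702, -1.3270).

(1.3702, -1.3270)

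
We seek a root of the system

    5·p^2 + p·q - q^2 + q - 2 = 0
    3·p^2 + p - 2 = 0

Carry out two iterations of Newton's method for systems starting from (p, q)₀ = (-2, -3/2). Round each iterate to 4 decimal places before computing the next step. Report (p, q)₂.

At (-2, -3/2): F = (17.2500, 8.0000).
Jacobian J = [[10·p + q, p - 2·q + 1], [6·p + 1, 0]].
At the point, J = [[-21.5000, 2.0000], [-11.0000, 0.0000]] (det J = 22.0000).
Solving J·Δ = −F gives Δ = (0.7273, -0.8068).
Then the next iterate is (p, q)₁ = (-1.2727, -2.3068).
Round to (-1.2727, -2.3068) and repeat: F = (1.406565, 1.586596), J = [[-15.0338, 4.3409], [-6.6362, 0.0000]].
Δ = (0.2391, 0.5040), so (p, q)₂ = (-1.0336, -1.8028).

(-1.0336, -1.8028)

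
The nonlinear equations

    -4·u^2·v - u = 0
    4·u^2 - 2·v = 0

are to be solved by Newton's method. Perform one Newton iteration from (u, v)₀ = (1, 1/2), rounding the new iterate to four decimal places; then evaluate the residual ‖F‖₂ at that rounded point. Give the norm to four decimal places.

1.1966

At (1, 1/2): F = (-3.0000, 3.0000).
Jacobian J = [[-8·u·v - 1, -4·u^2], [8·u, -2]].
At the point, J = [[-5.0000, -4.0000], [8.0000, -2.0000]] (det J = 42.0000).
Solving J·Δ = −F gives Δ = (-0.4286, -0.2143).
Then the next iterate is (u, v)₁ = (0.5714, 0.2857).
Re-evaluating at (0.5714, 0.2857): F = (-0.944522, 0.734592), so ‖F‖₂ = 1.1966.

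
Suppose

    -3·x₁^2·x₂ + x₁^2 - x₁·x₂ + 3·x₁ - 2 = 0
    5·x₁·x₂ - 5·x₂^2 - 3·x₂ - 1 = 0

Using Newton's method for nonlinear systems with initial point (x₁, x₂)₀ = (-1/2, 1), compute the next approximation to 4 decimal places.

(0.3457, 0.5309)

At (-1/2, 1): F = (-3.5000, -11.5000).
Jacobian J = [[-6·x₁·x₂ + 2·x₁ - x₂ + 3, -3·x₁^2 - x₁], [5·x₂, 5·x₁ - 10·x₂ - 3]].
At the point, J = [[4.0000, -0.2500], [5.0000, -15.5000]] (det J = -60.7500).
Solving J·Δ = −F gives Δ = (0.8457, -0.4691).
Then the next iterate is (x₁, x₂)₁ = (0.3457, 0.5309).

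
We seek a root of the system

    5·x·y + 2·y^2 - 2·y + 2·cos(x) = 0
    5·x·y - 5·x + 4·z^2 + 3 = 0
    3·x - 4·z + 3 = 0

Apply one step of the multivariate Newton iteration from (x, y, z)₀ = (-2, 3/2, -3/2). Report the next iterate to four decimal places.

(-1.0065, 0.6542, -0.0049)

At (-2, 3/2, -3/2): F = (-14.332294, 7.0000, 3.0000).
Jacobian J = [[5·y - 2·sin(x), 5·x + 4·y - 2, 0], [5·y - 5, 5·x, 8·z], [3, 0, -4]].
At the point, J = [[9.318595, -6.0000, 0.0000], [2.5000, -10.0000, -12.0000], [3.0000, 0.0000, -4.0000]] (det J = 528.743794).
Solving J·Δ = −F gives Δ = (0.9935, -0.8458, 1.4951).
Then the next iterate is (x, y, z)₁ = (-1.0065, 0.6542, -0.0049).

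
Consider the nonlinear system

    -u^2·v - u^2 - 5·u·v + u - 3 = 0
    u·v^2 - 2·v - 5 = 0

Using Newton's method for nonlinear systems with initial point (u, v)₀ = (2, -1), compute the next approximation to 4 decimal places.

(-1.0909, -1.6818)

At (2, -1): F = (9.0000, -1.0000).
Jacobian J = [[-2·u·v - 2·u - 5·v + 1, -u^2 - 5·u], [v^2, 2·u·v - 2]].
At the point, J = [[6.0000, -14.0000], [1.0000, -6.0000]] (det J = -22.0000).
Solving J·Δ = −F gives Δ = (-3.0909, -0.6818).
Then the next iterate is (u, v)₁ = (-1.0909, -1.6818).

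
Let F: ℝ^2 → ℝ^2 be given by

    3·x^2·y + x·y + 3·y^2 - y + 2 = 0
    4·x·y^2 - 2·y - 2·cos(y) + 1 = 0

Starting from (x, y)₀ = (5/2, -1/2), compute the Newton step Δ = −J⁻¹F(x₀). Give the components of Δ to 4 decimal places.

At (5/2, -1/2): F = (-7.3750, 2.744835).
Jacobian J = [[6·x·y + y, 3·x^2 + x + 6·y - 1], [4·y^2, 8·x·y + 2·sin(y) - 2]].
At the point, J = [[-8.0000, 17.2500], [1.0000, -12.958851]] (det J = 86.420809).
Solving J·Δ = −F gives Δ = (-0.5580, 0.1688).

(-0.5580, 0.1688)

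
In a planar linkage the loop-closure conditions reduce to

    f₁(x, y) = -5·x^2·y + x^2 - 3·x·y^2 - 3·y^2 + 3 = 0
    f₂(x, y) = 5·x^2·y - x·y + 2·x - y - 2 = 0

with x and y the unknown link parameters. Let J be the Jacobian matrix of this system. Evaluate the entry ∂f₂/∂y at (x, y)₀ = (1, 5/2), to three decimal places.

3.000

∂f₂/∂y = 5·x^2 - x - 1.
At (1, 5/2) this is 3.000.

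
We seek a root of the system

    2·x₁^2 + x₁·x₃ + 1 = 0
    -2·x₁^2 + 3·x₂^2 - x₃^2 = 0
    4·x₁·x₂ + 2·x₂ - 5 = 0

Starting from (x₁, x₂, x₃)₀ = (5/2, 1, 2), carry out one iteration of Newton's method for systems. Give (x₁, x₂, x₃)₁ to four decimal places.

(0.7500, 1.0000, 3.0000)

At (5/2, 1, 2): F = (18.5000, -13.5000, 7.0000).
Jacobian J = [[4·x₁ + x₃, 0, x₁], [-4·x₁, 6·x₂, -2·x₃], [4·x₂, 4·x₁ + 2, 0]].
At the point, J = [[12.0000, 0.0000, 2.5000], [-10.0000, 6.0000, -4.0000], [4.0000, 12.0000, 0.0000]] (det J = 216.0000).
Solving J·Δ = −F gives Δ = (-1.7500, 0.0000, 1.0000).
Then the next iterate is (x₁, x₂, x₃)₁ = (0.7500, 1.0000, 3.0000).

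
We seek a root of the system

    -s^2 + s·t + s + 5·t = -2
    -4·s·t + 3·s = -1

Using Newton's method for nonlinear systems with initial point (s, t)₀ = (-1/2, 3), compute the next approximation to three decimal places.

(-0.594, -0.173)

At (-1/2, 3): F = (14.750, 5.500).
Jacobian J = [[-2·s + t + 1, s + 5], [-4·t + 3, -4·s]].
At the point, J = [[5.000, 4.500], [-9.000, 2.000]] (det J = 50.500).
Solving J·Δ = −F gives Δ = (-0.094, -3.173).
Then the next iterate is (s, t)₁ = (-0.594, -0.173).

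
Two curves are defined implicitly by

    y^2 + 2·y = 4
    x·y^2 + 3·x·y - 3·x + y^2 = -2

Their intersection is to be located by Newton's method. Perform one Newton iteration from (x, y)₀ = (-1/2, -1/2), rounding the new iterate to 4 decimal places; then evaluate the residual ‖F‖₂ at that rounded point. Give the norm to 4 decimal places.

35.4808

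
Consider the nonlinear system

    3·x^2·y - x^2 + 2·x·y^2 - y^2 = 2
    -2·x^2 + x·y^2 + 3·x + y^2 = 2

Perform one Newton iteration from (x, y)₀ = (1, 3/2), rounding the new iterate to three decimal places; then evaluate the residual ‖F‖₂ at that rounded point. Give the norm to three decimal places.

At (1, 3/2): F = (3.750, 3.500).
Jacobian J = [[6·x·y - 2·x + 2·y^2, 3·x^2 + 4·x·y - 2·y], [-4·x + y^2 + 3, 2·x·y + 2·y]].
At the point, J = [[11.500, 6.000], [1.250, 6.000]] (det J = 61.500).
Solving J·Δ = −F gives Δ = (-0.024, -0.578).
Then the next iterate is (x, y)₁ = (0.976, 0.922).
Re-evaluating at (0.976, 0.922): F = (0.49153, 0.70261), so ‖F‖₂ = 0.857.

0.857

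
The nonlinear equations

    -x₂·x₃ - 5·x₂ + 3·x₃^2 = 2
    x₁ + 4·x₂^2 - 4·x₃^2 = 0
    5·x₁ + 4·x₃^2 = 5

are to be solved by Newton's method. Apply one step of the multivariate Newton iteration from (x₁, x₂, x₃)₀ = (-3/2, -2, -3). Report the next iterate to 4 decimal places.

(1.7041, -0.6735, -1.3533)

At (-3/2, -2, -3): F = (29.0000, -21.5000, 23.5000).
Jacobian J = [[0, -x₃ - 5, -x₂ + 6·x₃], [1, 8·x₂, -8·x₃], [5, 0, 8·x₃]].
At the point, J = [[0.0000, -2.0000, -16.0000], [1.0000, -16.0000, 24.0000], [5.0000, 0.0000, -24.0000]] (det J = -1568.0000).
Solving J·Δ = −F gives Δ = (3.2041, 1.3265, 1.6467).
Then the next iterate is (x₁, x₂, x₃)₁ = (1.7041, -0.6735, -1.3533).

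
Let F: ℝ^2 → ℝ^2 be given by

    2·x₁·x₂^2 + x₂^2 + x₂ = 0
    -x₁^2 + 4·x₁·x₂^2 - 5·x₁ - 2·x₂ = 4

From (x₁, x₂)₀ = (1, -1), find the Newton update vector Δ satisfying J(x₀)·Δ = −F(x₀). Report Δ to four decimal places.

At (1, -1): F = (2.0000, -4.0000).
Jacobian J = [[2·x₂^2, 4·x₁·x₂ + 2·x₂ + 1], [-2·x₁ + 4·x₂^2 - 5, 8·x₁·x₂ - 2]].
At the point, J = [[2.0000, -5.0000], [-3.0000, -10.0000]] (det J = -35.0000).
Solving J·Δ = −F gives Δ = (-1.1429, -0.0571).

(-1.1429, -0.0571)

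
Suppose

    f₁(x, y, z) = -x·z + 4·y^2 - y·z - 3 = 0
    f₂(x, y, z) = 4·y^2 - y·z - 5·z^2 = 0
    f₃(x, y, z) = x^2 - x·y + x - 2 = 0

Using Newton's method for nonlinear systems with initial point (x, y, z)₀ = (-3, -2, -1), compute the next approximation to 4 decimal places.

(-3.2043, -1.5376, -1.1720)

At (-3, -2, -1): F = (8.0000, 9.0000, -2.0000).
Jacobian J = [[-z, 8·y - z, -x - y], [0, 8·y - z, -y - 10·z], [2·x - y + 1, -x, 0]].
At the point, J = [[1.0000, -15.0000, 5.0000], [0.0000, -15.0000, 12.0000], [-3.0000, 3.0000, 0.0000]] (det J = 279.0000).
Solving J·Δ = −F gives Δ = (-0.2043, 0.4624, -0.1720).
Then the next iterate is (x, y, z)₁ = (-3.2043, -1.5376, -1.1720).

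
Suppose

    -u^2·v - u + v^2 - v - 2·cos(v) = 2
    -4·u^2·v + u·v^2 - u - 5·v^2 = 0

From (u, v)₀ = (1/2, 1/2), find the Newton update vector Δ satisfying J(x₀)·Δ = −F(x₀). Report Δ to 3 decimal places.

(-2.645, 0.936)

At (1/2, 1/2): F = (-4.63017, -2.125).
Jacobian J = [[-2·u·v - 1, -u^2 + 2·v + 2·sin(v) - 1], [-8·u·v + v^2 - 1, -4·u^2 + 2·u·v - 10·v]].
At the point, J = [[-1.500, 0.70885], [-2.750, -5.500]] (det J = 10.19934).
Solving J·Δ = −F gives Δ = (-2.645, 0.936).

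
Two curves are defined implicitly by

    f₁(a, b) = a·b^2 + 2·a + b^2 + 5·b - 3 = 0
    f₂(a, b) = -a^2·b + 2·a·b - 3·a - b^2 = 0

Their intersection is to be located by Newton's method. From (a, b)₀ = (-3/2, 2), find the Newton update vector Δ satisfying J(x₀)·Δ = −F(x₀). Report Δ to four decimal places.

At (-3/2, 2): F = (2.0000, -10.0000).
Jacobian J = [[b^2 + 2, 2·a·b + 2·b + 5], [-2·a·b + 2·b - 3, -a^2 + 2·a - 2·b]].
At the point, J = [[6.0000, 3.0000], [7.0000, -9.2500]] (det J = -76.5000).
Solving J·Δ = −F gives Δ = (0.1503, -0.9673).

(0.1503, -0.9673)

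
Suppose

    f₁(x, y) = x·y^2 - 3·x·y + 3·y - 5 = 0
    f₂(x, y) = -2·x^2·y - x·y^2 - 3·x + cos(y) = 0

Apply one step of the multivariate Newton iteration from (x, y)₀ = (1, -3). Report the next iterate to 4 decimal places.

At (1, -3): F = (4.0000, -6.989992).
Jacobian J = [[y^2 - 3·y, 2·x·y - 3·x + 3], [-4·x·y - y^2 - 3, -2·x^2 - 2·x·y - sin(y)]].
At the point, J = [[18.0000, -6.0000], [0.0000, 4.141120]] (det J = 74.540160).
Solving J·Δ = −F gives Δ = (0.3404, 1.6879).
Then the next iterate is (x, y)₁ = (1.3404, -1.3121).

(1.3404, -1.3121)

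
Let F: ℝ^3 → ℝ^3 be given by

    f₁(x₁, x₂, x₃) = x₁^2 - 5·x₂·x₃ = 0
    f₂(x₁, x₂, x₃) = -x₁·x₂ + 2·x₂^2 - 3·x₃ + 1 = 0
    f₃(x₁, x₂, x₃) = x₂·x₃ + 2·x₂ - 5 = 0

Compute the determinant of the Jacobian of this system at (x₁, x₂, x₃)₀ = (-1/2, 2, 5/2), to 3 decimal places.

J = [[2·x₁, -5·x₃, -5·x₂], [-x₂, -x₁ + 4·x₂, -3], [0, x₃ + 2, x₂]].
At the point, J = [[-1.000, -12.500, -10.000], [-2.000, 8.500, -3.000], [0.000, 4.500, 2.000]].
det J = 9.500.

9.500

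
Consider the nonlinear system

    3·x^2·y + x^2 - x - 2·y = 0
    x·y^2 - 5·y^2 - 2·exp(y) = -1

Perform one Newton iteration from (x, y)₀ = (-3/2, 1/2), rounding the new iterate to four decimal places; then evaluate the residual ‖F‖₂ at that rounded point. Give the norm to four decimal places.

At (-3/2, 1/2): F = (6.1250, -3.922443).
Jacobian J = [[6·x·y + 2·x - 1, 3·x^2 - 2], [y^2, 2·x·y - 10·y - 2·exp(y)]].
At the point, J = [[-8.5000, 4.7500], [0.2500, -9.797443]] (det J = 82.090762).
Solving J·Δ = −F gives Δ = (0.5040, -0.3875).
Then the next iterate is (x, y)₁ = (-0.9960, 0.1125).
Re-evaluating at (-0.9960, 0.1125): F = (2.097821, -1.314031), so ‖F‖₂ = 2.4754.

2.4754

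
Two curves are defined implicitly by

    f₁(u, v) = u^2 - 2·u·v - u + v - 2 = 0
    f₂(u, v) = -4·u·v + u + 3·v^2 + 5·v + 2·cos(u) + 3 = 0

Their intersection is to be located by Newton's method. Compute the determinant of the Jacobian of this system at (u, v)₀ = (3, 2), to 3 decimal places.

-31.411

J = [[2·u - 2·v - 1, -2·u + 1], [-4·v - 2·sin(u) + 1, -4·u + 6·v + 5]].
At the point, J = [[1.000, -5.000], [-7.28224, 5.000]].
det J = -31.411.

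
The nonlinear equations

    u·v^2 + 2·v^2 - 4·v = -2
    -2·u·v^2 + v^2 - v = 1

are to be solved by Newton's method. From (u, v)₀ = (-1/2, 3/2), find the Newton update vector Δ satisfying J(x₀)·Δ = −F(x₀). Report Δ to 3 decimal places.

At (-1/2, 3/2): F = (-0.625, 2.000).
Jacobian J = [[v^2, 2·u·v + 4·v - 4], [-2·v^2, -4·u·v + 2·v - 1]].
At the point, J = [[2.250, 0.500], [-4.500, 5.000]] (det J = 13.500).
Solving J·Δ = −F gives Δ = (0.306, -0.125).

(0.306, -0.125)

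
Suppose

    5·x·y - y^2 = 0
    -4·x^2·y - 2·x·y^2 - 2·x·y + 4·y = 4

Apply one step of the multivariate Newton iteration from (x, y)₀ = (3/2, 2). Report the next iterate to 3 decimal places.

(0.041, 3.027)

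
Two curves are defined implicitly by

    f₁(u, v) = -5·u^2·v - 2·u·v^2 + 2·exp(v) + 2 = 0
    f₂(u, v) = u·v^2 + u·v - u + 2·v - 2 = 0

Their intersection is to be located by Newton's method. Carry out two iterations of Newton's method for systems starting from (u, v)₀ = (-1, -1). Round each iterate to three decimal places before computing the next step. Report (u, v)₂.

At (-1, -1): F = (9.73576, -3.000).
Jacobian J = [[-10·u·v - 2·v^2, -5·u^2 - 4·u·v + 2·exp(v)], [v^2 + v - 1, 2·u·v + u + 2]].
At the point, J = [[-12.000, -8.26424], [-1.000, 3.000]] (det J = -44.26424).
Solving J·Δ = −F gives Δ = (0.100, 1.033).
Then the next iterate is (u, v)₁ = (-0.900, 0.033).
Round to (-0.900, 0.033) and repeat: F = (3.93541, -1.06468), J = [[0.29482, -1.86410], [-0.96591, 1.04060]].
Δ = (1.413, 2.335), so (u, v)₂ = (0.513, 2.368).

(0.513, 2.368)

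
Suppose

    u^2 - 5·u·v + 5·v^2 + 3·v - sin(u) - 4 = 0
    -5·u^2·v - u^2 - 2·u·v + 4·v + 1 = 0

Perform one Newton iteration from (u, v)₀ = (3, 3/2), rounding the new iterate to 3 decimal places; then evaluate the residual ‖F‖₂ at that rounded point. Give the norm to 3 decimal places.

14.382

At (3, 3/2): F = (-1.89112, -78.500).
Jacobian J = [[2·u - 5·v - cos(u), -5·u + 10·v + 3], [-10·u·v - 2·u - 2·v, -5·u^2 - 2·u + 4]].
At the point, J = [[-0.51001, 3.000], [-54.000, -47.000]] (det J = 185.97035).
Solving J·Δ = −F gives Δ = (-1.744, 0.334).
Then the next iterate is (u, v)₁ = (1.256, 1.834).
Re-evaluating at (1.256, 1.834): F = (7.42894, -12.31455), so ‖F‖₂ = 14.382.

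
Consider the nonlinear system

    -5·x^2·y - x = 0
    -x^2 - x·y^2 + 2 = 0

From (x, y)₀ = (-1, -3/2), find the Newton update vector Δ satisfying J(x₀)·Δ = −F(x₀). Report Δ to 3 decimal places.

(0.198, 1.067)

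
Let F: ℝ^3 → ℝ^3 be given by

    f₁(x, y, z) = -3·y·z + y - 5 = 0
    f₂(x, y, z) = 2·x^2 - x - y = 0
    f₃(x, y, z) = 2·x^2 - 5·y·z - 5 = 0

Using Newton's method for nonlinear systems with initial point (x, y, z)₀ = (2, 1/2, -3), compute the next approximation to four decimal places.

(2.3636, 8.5455, 50.6364)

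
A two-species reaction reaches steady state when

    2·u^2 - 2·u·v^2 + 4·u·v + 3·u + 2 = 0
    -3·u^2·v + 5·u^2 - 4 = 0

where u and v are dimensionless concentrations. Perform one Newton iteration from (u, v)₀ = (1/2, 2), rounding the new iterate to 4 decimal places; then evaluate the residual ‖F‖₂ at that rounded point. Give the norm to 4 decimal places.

At (1/2, 2): F = (4.0000, -4.2500).
Jacobian J = [[4·u - 2·v^2 + 4·v + 3, -4·u·v + 4·u], [-6·u·v + 10·u, -3·u^2]].
At the point, J = [[5.0000, -2.0000], [-1.0000, -0.7500]] (det J = -5.7500).
Solving J·Δ = −F gives Δ = (-2.0000, -3.0000).
Then the next iterate is (u, v)₁ = (-1.5000, -1.0000).
Re-evaluating at (-1.5000, -1.0000): F = (11.0000, 14.0000), so ‖F‖₂ = 17.8045.

17.8045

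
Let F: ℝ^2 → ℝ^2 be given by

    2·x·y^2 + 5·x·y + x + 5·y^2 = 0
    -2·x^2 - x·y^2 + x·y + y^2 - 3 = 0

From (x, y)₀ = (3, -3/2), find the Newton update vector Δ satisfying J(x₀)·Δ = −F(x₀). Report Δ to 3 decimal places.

(-1.634, 0.473)

At (3, -3/2): F = (5.250, -30.000).
Jacobian J = [[2·y^2 + 5·y + 1, 4·x·y + 5·x + 10·y], [-4·x - y^2 + y, -2·x·y + x + 2·y]].
At the point, J = [[-2.000, -18.000], [-15.750, 9.000]] (det J = -301.500).
Solving J·Δ = −F gives Δ = (-1.634, 0.473).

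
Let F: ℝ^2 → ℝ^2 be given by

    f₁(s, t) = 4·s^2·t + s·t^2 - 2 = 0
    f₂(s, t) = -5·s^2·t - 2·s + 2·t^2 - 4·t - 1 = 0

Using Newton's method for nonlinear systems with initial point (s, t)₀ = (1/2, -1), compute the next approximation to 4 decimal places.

(-0.3333, -0.7027)

At (1/2, -1): F = (-2.5000, 5.2500).
Jacobian J = [[8·s·t + t^2, 4·s^2 + 2·s·t], [-10·s·t - 2, -5·s^2 + 4·t - 4]].
At the point, J = [[-3.0000, 0.0000], [3.0000, -9.2500]] (det J = 27.7500).
Solving J·Δ = −F gives Δ = (-0.8333, 0.2973).
Then the next iterate is (s, t)₁ = (-0.3333, -0.7027).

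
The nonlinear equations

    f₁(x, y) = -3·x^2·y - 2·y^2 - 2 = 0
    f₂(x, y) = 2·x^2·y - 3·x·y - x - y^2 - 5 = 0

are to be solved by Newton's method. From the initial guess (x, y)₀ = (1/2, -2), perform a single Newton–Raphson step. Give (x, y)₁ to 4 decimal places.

At (1/2, -2): F = (-8.5000, -7.5000).
Jacobian J = [[-6·x·y, -3·x^2 - 4·y], [4·x·y - 3·y - 1, 2·x^2 - 3·x - 2·y]].
At the point, J = [[6.0000, 7.2500], [1.0000, 3.0000]] (det J = 10.7500).
Solving J·Δ = −F gives Δ = (-2.6860, 3.3953).
Then the next iterate is (x, y)₁ = (-2.1860, 1.3953).

(-2.1860, 1.3953)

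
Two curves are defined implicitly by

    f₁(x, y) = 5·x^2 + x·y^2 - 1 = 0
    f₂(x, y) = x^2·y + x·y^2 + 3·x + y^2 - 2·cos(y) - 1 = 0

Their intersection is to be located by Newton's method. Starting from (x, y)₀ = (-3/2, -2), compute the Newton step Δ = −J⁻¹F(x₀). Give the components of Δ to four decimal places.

At (-3/2, -2): F = (4.2500, -11.167706).
Jacobian J = [[10·x + y^2, 2·x·y], [2·x·y + y^2 + 3, x^2 + 2·x·y + 2·y + 2·sin(y)]].
At the point, J = [[-11.0000, 6.0000], [13.0000, 2.431405]] (det J = -104.745457).
Solving J·Δ = −F gives Δ = (0.7384, 0.6453).

(0.7384, 0.6453)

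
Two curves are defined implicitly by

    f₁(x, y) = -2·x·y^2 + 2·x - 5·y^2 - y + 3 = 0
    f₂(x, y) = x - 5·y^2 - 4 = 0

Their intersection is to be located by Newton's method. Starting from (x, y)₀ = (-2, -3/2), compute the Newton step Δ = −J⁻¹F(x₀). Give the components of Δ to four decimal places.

(0.2089, 1.1361)

At (-2, -3/2): F = (-1.7500, -17.2500).
Jacobian J = [[-2·y^2 + 2, -4·x·y - 10·y - 1], [1, -10·y]].
At the point, J = [[-2.5000, 2.0000], [1.0000, 15.0000]] (det J = -39.5000).
Solving J·Δ = −F gives Δ = (0.2089, 1.1361).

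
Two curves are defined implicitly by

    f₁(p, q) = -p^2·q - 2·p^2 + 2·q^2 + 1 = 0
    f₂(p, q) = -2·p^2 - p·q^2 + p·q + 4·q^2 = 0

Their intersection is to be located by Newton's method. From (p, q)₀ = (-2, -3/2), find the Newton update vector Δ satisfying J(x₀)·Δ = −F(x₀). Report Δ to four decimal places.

(-6.0000, -0.8500)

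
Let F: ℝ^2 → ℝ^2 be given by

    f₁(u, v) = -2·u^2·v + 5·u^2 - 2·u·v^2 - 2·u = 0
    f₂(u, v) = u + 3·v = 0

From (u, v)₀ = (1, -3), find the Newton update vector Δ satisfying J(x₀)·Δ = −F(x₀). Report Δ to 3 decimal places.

At (1, -3): F = (-9.000, -8.000).
Jacobian J = [[-4·u·v + 10·u - 2·v^2 - 2, -2·u^2 - 4·u·v], [1, 3]].
At the point, J = [[2.000, 10.000], [1.000, 3.000]] (det J = -4.000).
Solving J·Δ = −F gives Δ = (13.250, -1.750).

(13.250, -1.750)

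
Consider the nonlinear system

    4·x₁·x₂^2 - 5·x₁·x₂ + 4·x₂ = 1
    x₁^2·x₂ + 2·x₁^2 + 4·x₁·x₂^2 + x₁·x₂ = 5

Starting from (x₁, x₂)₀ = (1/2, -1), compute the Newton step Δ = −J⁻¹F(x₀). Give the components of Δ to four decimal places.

(-0.3377, -1.4156)

At (1/2, -1): F = (-0.5000, -3.2500).
Jacobian J = [[4·x₂^2 - 5·x₂, 8·x₁·x₂ - 5·x₁ + 4], [2·x₁·x₂ + 4·x₁ + 4·x₂^2 + x₂, x₁^2 + 8·x₁·x₂ + x₁]].
At the point, J = [[9.0000, -2.5000], [4.0000, -3.2500]] (det J = -19.2500).
Solving J·Δ = −F gives Δ = (-0.3377, -1.4156).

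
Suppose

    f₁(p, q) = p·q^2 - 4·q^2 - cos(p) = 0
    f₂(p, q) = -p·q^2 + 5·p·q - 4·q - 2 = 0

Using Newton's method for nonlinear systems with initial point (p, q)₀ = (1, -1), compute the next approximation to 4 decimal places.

(0.6778, -0.3111)

At (1, -1): F = (-3.540302, -4.0000).
Jacobian J = [[q^2 + sin(p), 2·p·q - 8·q], [-q^2 + 5·q, -2·p·q + 5·p - 4]].
At the point, J = [[1.841471, 6.0000], [-6.0000, 3.0000]] (det J = 41.524413).
Solving J·Δ = −F gives Δ = (-0.3222, 0.6889).
Then the next iterate is (p, q)₁ = (0.6778, -0.3111).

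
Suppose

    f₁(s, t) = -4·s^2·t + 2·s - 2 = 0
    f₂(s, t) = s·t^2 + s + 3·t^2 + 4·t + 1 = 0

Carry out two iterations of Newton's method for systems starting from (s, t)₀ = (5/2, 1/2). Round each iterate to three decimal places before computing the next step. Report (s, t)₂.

At (5/2, 1/2): F = (-9.500, 6.875).
Jacobian J = [[-8·s·t + 2, -4·s^2], [t^2 + 1, 2·s·t + 6·t + 4]].
At the point, J = [[-8.000, -25.000], [1.250, 9.500]] (det J = -44.750).
Solving J·Δ = −F gives Δ = (1.824, -0.964).
Then the next iterate is (s, t)₁ = (4.324, -0.464).
Round to (4.324, -0.464) and repeat: F = (41.34959, 5.04483), J = [[18.05069, -74.78790], [1.21530, -2.79667]].
Δ = (-6.475, -1.010), so (s, t)₂ = (-2.151, -1.474).

(-2.151, -1.474)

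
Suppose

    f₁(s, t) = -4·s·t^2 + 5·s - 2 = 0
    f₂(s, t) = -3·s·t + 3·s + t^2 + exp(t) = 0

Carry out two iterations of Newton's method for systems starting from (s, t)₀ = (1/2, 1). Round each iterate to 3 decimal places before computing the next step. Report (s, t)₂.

(0.266, -0.369)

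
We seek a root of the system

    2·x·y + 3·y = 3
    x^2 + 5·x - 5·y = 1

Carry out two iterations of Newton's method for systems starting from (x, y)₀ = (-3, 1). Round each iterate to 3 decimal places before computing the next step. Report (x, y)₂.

At (-3, 1): F = (-6.000, -12.000).
Jacobian J = [[2·y, 2·x + 3], [2·x + 5, -5]].
At the point, J = [[2.000, -3.000], [-1.000, -5.000]] (det J = -13.000).
Solving J·Δ = −F gives Δ = (-0.462, -2.308).
Then the next iterate is (x, y)₁ = (-3.462, -1.308).
Round to (-3.462, -1.308) and repeat: F = (2.13259, 0.21544), J = [[-2.616, -3.924], [-1.924, -5.000]].
Δ = (1.775, -0.640), so (x, y)₂ = (-1.687, -1.948).

(-1.687, -1.948)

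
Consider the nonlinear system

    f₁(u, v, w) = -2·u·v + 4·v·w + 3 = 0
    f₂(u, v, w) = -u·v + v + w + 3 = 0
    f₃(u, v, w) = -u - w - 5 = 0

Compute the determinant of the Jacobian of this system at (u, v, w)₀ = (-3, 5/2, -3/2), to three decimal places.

60.000

J = [[-2·v, -2·u + 4·w, 4·v], [-v, -u + 1, 1], [-1, 0, -1]].
At the point, J = [[-5.000, 0.000, 10.000], [-2.500, 4.000, 1.000], [-1.000, 0.000, -1.000]].
det J = 60.000.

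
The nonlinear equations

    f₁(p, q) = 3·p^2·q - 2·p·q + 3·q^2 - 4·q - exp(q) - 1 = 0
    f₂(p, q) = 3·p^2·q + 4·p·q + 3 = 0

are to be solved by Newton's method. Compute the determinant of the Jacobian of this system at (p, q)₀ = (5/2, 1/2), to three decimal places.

J = [[6·p·q - 2·q, 3·p^2 - 2·p + 6·q - exp(q) - 4], [6·p·q + 4·q, 3·p^2 + 4·p]].
At the point, J = [[6.500, 11.10128], [9.500, 28.750]].
det J = 81.413.

81.413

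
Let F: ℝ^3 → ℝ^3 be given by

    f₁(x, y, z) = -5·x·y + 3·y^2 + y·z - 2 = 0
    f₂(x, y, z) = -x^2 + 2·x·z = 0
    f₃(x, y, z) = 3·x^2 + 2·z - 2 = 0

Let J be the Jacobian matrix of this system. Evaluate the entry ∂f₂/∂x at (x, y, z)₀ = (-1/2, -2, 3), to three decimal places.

∂f₂/∂x = -2·x + 2·z.
At (-1/2, -2, 3) this is 7.000.

7.000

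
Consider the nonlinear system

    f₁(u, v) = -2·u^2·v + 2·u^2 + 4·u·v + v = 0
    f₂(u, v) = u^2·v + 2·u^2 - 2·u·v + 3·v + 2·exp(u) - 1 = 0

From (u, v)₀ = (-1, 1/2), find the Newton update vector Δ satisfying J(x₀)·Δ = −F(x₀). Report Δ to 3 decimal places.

(0.786, -0.100)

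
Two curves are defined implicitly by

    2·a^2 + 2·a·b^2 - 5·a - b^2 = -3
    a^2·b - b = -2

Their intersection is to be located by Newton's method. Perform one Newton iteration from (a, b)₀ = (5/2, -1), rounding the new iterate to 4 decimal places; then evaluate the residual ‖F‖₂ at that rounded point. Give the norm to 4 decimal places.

At (5/2, -1): F = (7.0000, -3.2500).
Jacobian J = [[4·a + 2·b^2 - 5, 4·a·b - 2·b], [2·a·b, a^2 - 1]].
At the point, J = [[7.0000, -8.0000], [-5.0000, 5.2500]] (det J = -3.2500).
Solving J·Δ = −F gives Δ = (3.3077, 3.7692).
Then the next iterate is (a, b)₁ = (5.8077, 2.7692).
Re-evaluating at (5.8077, 2.7692): F = (122.824121, 92.634197), so ‖F‖₂ = 153.8404.

153.8404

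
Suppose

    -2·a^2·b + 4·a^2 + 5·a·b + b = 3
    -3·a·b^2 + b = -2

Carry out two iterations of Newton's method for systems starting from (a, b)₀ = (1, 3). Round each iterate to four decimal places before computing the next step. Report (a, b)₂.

(-0.2595, 3.2557)

At (1, 3): F = (13.0000, -22.0000).
Jacobian J = [[-4·a·b + 8·a + 5·b, -2·a^2 + 5·a + 1], [-3·b^2, -6·a·b + 1]].
At the point, J = [[11.0000, 4.0000], [-27.0000, -17.0000]] (det J = -79.0000).
Solving J·Δ = −F gives Δ = (-1.6835, 1.3797).
Then the next iterate is (a, b)₁ = (-0.6835, 4.3797).
Round to (-0.6835, 4.3797) and repeat: F = (-15.811384, 45.711924), J = [[28.404600, -3.351844], [-57.545316, 18.961150]].
Δ = (0.4240, -1.1240), so (a, b)₂ = (-0.2595, 3.2557).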